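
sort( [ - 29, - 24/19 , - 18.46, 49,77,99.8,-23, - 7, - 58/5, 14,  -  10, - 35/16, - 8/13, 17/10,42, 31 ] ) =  [ - 29 , -23, - 18.46, - 58/5, - 10, - 7,-35/16,-24/19, - 8/13, 17/10, 14, 31,42, 49, 77,99.8]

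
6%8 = 6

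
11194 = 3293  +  7901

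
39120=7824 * 5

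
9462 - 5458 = 4004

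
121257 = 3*40419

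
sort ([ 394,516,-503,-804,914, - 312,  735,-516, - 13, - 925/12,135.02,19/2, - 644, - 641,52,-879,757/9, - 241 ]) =[ - 879, - 804, - 644, - 641 ,-516,-503,-312, - 241, - 925/12,-13, 19/2,52,757/9,135.02,394,516,735 , 914]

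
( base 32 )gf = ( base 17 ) 1e0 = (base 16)20f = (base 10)527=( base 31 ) H0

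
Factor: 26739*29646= 792704394  =  2^1*3^7*61^1*2971^1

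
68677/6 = 68677/6  =  11446.17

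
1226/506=2+107/253 = 2.42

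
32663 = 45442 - 12779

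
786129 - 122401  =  663728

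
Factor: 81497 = 13^1*6269^1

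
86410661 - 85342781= 1067880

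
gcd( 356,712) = 356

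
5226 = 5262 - 36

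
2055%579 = 318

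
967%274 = 145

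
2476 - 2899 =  - 423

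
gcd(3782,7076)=122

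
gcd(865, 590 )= 5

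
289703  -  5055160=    - 4765457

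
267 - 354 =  - 87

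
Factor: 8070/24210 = 3^( - 1) = 1/3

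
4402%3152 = 1250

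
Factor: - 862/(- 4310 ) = 1/5 = 5^( - 1)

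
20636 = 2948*7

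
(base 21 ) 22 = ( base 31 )1D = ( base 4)230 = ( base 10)44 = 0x2c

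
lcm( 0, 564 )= 0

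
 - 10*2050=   -  20500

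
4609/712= 6+337/712 = 6.47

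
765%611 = 154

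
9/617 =9/617 =0.01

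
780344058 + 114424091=894768149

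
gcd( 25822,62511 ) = 1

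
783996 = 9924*79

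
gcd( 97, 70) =1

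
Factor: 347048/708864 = 2^( - 5 )*3^( - 1)*47^1 = 47/96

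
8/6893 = 8/6893 = 0.00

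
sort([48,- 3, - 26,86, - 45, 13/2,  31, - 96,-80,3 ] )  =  [ - 96,-80, - 45,-26,  -  3, 3,  13/2, 31, 48,86 ] 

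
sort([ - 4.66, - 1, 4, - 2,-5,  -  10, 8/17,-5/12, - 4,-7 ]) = [ - 10,  -  7, - 5 ,  -  4.66, - 4, - 2 , - 1, - 5/12,  8/17,  4]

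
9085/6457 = 9085/6457 = 1.41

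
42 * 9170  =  385140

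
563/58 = 563/58 = 9.71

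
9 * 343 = 3087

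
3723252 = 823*4524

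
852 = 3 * 284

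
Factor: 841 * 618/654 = 29^2 * 103^1 * 109^( - 1)= 86623/109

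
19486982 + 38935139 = 58422121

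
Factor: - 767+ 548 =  - 219 = - 3^1*73^1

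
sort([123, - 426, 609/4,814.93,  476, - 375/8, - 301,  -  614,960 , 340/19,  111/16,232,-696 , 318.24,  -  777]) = [  -  777, - 696, - 614, - 426,-301 , - 375/8 , 111/16 , 340/19, 123,609/4 , 232, 318.24,476, 814.93 , 960]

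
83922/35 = 83922/35 = 2397.77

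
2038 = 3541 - 1503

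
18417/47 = 18417/47   =  391.85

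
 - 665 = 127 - 792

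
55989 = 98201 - 42212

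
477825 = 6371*75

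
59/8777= 59/8777= 0.01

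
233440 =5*46688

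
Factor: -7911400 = - 2^3*5^2*7^1 * 5651^1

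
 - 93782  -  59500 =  -153282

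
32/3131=32/3131  =  0.01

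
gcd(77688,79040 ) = 104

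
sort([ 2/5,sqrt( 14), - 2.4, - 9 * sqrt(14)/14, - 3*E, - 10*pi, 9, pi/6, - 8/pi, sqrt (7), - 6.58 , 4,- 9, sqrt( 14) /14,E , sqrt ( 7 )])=[ - 10*pi, - 9, - 3*E,  -  6.58, - 8/pi, - 9*sqrt( 14 )/14, - 2.4,sqrt( 14)/14,2/5,pi/6,sqrt( 7 ),  sqrt( 7 ), E,sqrt( 14 ),4, 9]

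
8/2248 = 1/281   =  0.00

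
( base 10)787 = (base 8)1423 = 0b1100010011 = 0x313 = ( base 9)1064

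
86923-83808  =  3115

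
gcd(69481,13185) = 1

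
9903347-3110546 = 6792801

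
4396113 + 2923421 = 7319534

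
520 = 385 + 135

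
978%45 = 33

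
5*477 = 2385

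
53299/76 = 53299/76=701.30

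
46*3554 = 163484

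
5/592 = 5/592  =  0.01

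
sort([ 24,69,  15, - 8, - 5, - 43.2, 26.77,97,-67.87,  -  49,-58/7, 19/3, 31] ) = [ - 67.87, - 49, - 43.2, - 58/7, - 8, - 5, 19/3, 15,24, 26.77,31, 69, 97]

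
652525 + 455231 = 1107756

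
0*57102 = 0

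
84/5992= 3/214= 0.01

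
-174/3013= - 1 + 2839/3013 =- 0.06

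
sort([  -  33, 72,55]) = [ - 33, 55 , 72 ] 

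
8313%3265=1783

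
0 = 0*29386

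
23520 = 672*35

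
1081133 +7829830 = 8910963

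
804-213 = 591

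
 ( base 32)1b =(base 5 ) 133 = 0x2b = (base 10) 43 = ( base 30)1d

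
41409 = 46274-4865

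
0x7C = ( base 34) 3M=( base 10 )124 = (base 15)84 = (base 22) 5E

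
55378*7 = 387646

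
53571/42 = 1275 + 1/2= 1275.50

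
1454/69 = 21 + 5/69 = 21.07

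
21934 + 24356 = 46290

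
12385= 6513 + 5872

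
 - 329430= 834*( - 395)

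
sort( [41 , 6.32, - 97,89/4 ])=[ - 97,6.32, 89/4,  41 ]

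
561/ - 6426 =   -  1 + 115/126 = - 0.09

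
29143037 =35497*821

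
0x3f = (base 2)111111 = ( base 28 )27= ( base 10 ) 63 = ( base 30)23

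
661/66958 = 661/66958 = 0.01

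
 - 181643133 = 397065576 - 578708709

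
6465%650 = 615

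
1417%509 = 399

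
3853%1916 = 21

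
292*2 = 584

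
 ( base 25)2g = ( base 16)42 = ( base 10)66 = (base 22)30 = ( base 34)1W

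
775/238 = 775/238 = 3.26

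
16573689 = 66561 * 249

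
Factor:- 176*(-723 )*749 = 2^4*3^1*7^1*11^1*107^1*241^1 = 95308752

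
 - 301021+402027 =101006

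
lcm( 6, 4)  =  12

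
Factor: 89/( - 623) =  - 1/7 = - 7^( - 1 )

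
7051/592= 11 + 539/592 = 11.91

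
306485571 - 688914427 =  - 382428856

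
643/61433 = 643/61433= 0.01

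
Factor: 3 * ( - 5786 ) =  -2^1 * 3^1*11^1 * 263^1 = -17358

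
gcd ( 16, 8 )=8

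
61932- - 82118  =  144050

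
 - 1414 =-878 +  - 536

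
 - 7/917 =  -  1/131 = - 0.01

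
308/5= 61 +3/5= 61.60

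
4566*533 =2433678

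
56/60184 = 7/7523=0.00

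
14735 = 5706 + 9029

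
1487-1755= - 268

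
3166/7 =3166/7 = 452.29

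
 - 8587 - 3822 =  - 12409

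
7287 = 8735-1448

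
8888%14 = 12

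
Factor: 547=547^1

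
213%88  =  37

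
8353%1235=943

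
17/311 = 17/311 = 0.05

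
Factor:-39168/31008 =-2^3 * 3^1 * 19^ ( - 1 ) = -  24/19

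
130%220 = 130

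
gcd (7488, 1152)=576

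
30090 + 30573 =60663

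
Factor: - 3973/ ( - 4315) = 5^(- 1 )*29^1*137^1 * 863^ ( - 1 )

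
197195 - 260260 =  - 63065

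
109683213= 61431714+48251499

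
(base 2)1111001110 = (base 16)3CE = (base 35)RT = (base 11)806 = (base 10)974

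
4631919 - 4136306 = 495613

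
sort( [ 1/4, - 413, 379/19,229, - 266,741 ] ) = [ - 413, - 266  ,  1/4 , 379/19  ,  229, 741 ]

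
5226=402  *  13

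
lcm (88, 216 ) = 2376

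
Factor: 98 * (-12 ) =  -2^3*3^1*7^2=- 1176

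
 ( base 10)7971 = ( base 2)1111100100011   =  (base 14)2c95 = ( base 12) 4743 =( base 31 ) 894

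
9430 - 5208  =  4222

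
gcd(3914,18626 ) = 2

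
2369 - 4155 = - 1786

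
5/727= 5/727 = 0.01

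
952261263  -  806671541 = 145589722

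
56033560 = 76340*734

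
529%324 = 205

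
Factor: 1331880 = 2^3*3^1*5^1*11^1*1009^1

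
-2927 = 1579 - 4506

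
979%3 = 1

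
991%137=32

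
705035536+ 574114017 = 1279149553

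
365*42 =15330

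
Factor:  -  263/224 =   -  2^ ( -5)*7^ ( - 1 )*263^1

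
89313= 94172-4859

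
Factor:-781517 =  -  11^1*23^1*3089^1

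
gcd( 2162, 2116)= 46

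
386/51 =386/51 =7.57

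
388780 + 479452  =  868232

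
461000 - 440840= 20160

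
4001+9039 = 13040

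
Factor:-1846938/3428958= - 307823/571493  =  - 13^( - 1 )*43961^( - 1 )*307823^1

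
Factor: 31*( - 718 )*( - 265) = 2^1*5^1 * 31^1 * 53^1*359^1 = 5898370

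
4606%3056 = 1550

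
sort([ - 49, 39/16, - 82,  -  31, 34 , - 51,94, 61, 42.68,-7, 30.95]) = [  -  82,  -  51,  -  49, - 31, - 7, 39/16, 30.95,34, 42.68,61, 94 ]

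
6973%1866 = 1375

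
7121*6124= 43609004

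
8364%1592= 404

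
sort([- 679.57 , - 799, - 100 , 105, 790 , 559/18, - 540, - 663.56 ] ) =[ - 799,-679.57, - 663.56,-540, - 100, 559/18, 105,  790 ]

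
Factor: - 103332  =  - 2^2*3^1*79^1*109^1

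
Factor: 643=643^1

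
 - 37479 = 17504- 54983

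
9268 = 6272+2996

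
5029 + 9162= 14191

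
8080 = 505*16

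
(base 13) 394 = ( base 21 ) 18j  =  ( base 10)628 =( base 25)103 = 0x274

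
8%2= 0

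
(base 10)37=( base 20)1H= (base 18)21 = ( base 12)31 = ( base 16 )25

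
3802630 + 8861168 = 12663798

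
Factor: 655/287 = 5^1*7^( - 1)*41^( - 1)*131^1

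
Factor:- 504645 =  -3^1 * 5^1*17^1*1979^1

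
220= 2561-2341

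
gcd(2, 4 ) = 2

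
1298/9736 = 649/4868  =  0.13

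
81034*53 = 4294802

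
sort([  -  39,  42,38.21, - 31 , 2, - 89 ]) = [-89, - 39, - 31 , 2,38.21,42] 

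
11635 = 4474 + 7161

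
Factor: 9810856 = 2^3*11^1*111487^1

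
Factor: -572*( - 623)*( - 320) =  - 2^8*5^1*7^1*11^1*13^1*89^1 = - 114033920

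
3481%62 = 9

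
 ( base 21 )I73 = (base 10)8088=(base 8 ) 17630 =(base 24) e10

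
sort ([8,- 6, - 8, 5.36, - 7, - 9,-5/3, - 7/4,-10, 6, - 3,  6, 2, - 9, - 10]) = [-10, - 10, - 9, - 9, - 8,  -  7, - 6, - 3, - 7/4 , - 5/3, 2, 5.36, 6,6 , 8] 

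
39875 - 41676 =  - 1801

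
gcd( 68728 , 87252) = 44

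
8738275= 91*96025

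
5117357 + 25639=5142996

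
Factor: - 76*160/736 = -380/23 = -2^2 * 5^1*19^1*23^( - 1 )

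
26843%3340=123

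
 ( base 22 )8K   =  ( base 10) 196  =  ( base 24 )84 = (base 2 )11000100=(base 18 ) ag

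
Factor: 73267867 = 73267867^1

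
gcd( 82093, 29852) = 7463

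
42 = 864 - 822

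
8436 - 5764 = 2672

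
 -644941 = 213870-858811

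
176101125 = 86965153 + 89135972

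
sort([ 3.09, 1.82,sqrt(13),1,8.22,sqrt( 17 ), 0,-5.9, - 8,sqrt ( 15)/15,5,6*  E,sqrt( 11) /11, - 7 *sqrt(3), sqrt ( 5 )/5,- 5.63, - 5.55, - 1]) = [ - 7*sqrt(3 ), - 8, - 5.9, - 5.63, - 5.55,  -  1,0 , sqrt( 15 ) /15 , sqrt( 11) /11, sqrt(5 )/5, 1,1.82, 3.09,sqrt (13) , sqrt( 17),  5,8.22, 6*E]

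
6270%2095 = 2080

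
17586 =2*8793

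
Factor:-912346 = -2^1 * 37^1 * 12329^1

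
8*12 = 96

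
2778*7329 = 20359962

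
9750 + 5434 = 15184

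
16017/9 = 1779 + 2/3= 1779.67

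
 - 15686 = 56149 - 71835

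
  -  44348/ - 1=44348 + 0/1= 44348.00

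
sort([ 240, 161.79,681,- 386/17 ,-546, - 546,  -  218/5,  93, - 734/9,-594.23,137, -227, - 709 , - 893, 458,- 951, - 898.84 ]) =[- 951,- 898.84,-893, -709,-594.23, - 546, - 546 , - 227, - 734/9, - 218/5, - 386/17, 93,137,161.79, 240,458,681]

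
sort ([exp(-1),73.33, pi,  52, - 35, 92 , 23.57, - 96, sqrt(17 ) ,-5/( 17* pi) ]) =[ - 96,  -  35, - 5/ (17*  pi ),  exp( - 1),pi,sqrt( 17), 23.57, 52,  73.33,92 ]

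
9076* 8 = 72608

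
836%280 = 276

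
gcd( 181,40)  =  1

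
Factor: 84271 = 11^1*47^1*163^1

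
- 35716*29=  - 1035764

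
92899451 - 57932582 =34966869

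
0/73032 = 0 = 0.00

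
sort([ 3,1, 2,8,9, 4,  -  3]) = [ - 3,1, 2, 3,  4, 8,9] 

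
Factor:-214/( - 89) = 2^1*89^( - 1)*107^1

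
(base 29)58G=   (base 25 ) 733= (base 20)B2D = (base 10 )4453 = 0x1165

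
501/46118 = 501/46118=0.01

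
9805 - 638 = 9167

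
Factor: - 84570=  - 2^1*3^1 * 5^1*2819^1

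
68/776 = 17/194 = 0.09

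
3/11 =3/11  =  0.27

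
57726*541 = 31229766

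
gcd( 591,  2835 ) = 3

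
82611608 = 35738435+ 46873173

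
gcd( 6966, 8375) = 1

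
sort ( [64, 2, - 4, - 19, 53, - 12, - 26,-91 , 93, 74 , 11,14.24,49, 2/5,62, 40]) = [  -  91, - 26,-19, - 12, - 4, 2/5, 2  ,  11  ,  14.24, 40, 49, 53,62, 64 , 74,93]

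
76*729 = 55404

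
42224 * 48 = 2026752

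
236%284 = 236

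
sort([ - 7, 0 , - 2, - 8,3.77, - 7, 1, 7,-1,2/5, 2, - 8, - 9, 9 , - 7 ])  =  [ - 9, - 8, - 8, - 7, - 7, - 7,  -  2,-1, 0, 2/5, 1,2, 3.77,7,9 ]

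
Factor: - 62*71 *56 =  - 2^4*7^1*31^1*71^1= - 246512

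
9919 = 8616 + 1303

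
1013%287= 152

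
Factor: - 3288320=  - 2^8 * 5^1* 7^1*367^1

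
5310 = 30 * 177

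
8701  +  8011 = 16712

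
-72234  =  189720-261954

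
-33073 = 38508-71581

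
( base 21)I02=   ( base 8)17404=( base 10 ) 7940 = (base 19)12IH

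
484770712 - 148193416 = 336577296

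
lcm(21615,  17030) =561990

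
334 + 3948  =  4282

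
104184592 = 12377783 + 91806809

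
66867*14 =936138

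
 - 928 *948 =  - 879744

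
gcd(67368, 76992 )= 9624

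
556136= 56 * 9931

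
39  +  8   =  47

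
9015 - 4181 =4834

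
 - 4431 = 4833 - 9264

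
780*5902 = 4603560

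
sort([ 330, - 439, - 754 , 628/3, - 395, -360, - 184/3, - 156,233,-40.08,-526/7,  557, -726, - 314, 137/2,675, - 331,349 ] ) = [-754,  -  726,  -  439, - 395 ,-360,-331, - 314, - 156,-526/7,  -  184/3 , - 40.08, 137/2 , 628/3, 233 , 330 , 349,557,675 ]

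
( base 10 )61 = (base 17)3A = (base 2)111101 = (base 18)37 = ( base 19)34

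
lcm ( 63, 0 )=0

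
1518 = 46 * 33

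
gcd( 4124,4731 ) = 1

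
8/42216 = 1/5277 = 0.00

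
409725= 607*675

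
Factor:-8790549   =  - 3^1*997^1*2939^1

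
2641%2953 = 2641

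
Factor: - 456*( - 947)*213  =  2^3*3^2*19^1*71^1*947^1 = 91980216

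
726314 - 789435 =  - 63121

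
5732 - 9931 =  - 4199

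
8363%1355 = 233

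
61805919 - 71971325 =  - 10165406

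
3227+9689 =12916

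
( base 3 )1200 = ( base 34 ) 1b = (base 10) 45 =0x2d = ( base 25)1K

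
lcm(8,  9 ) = 72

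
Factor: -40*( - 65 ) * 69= 2^3*3^1 * 5^2  *  13^1*  23^1 = 179400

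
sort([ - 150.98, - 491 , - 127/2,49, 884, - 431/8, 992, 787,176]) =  [  -  491, - 150.98, - 127/2, - 431/8, 49,176, 787, 884, 992 ]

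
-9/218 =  - 9/218= - 0.04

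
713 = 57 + 656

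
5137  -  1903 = 3234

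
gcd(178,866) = 2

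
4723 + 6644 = 11367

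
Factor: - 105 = -3^1 *5^1 * 7^1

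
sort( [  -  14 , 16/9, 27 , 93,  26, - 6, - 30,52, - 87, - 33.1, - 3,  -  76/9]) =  [ - 87,-33.1, -30 ,-14 , - 76/9, - 6 , - 3, 16/9,26,  27, 52, 93]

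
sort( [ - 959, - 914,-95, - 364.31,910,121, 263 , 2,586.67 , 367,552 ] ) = [ - 959,-914 ,-364.31, - 95,2, 121, 263, 367,  552, 586.67,910] 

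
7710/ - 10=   -  771/1 =- 771.00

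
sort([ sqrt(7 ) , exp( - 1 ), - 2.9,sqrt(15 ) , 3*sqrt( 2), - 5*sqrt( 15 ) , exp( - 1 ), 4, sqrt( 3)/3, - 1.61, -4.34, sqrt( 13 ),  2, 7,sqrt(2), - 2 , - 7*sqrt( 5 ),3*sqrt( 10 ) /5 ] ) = [-5*sqrt( 15), - 7*sqrt(5 ), - 4.34 ,  -  2.9, - 2,-1.61,exp(-1 ), exp( -1),sqrt( 3)/3, sqrt( 2),3*sqrt( 10)/5, 2,sqrt (7 ),sqrt( 13), sqrt(15) , 4, 3*sqrt( 2), 7]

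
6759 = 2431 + 4328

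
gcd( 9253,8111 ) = 1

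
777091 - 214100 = 562991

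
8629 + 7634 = 16263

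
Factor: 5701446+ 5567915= 11269361^1 = 11269361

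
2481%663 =492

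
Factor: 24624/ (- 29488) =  - 81/97 = - 3^4*97^( - 1) 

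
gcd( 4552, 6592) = 8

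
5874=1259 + 4615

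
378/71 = 5 + 23/71 = 5.32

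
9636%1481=750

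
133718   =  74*1807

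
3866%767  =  31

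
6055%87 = 52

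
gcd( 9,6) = 3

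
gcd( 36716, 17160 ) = 4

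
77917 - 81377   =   - 3460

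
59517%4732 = 2733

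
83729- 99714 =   -  15985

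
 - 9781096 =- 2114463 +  - 7666633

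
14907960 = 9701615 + 5206345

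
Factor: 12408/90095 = 2^3*3^1*5^(- 1) * 11^1*37^( - 1) * 47^1 * 487^( - 1)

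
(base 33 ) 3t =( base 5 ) 1003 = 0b10000000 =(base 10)128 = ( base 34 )3q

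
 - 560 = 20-580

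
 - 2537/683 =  - 4 + 195/683 =-3.71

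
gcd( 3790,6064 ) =758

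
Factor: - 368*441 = -2^4*3^2*7^2*23^1 = - 162288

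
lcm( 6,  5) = 30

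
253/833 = 253/833  =  0.30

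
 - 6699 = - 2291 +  - 4408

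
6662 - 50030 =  - 43368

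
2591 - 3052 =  - 461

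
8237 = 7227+1010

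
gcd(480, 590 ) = 10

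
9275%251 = 239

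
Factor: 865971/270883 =3^4*19^( - 1) *53^ (-1 ) * 269^(-1)*10691^1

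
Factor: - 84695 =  - 5^1*13^1*1303^1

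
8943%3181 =2581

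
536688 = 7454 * 72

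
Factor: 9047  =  83^1*109^1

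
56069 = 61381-5312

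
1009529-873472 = 136057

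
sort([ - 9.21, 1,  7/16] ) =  [-9.21,7/16, 1 ]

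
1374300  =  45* 30540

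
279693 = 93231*3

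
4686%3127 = 1559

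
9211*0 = 0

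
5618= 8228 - 2610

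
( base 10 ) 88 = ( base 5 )323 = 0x58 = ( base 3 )10021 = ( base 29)31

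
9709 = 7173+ 2536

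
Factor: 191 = 191^1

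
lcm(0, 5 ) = 0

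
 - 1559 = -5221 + 3662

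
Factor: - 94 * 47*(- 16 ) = 2^5*47^2 = 70688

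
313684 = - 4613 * ( - 68 ) 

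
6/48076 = 3/24038 =0.00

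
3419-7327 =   -  3908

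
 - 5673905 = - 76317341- - 70643436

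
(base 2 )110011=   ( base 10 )51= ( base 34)1H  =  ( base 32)1j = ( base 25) 21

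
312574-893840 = -581266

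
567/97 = 567/97 = 5.85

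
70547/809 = 70547/809 = 87.20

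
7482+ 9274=16756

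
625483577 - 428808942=196674635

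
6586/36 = 182 + 17/18 = 182.94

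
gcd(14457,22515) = 237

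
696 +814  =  1510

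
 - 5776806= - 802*7203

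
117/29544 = 39/9848   =  0.00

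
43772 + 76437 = 120209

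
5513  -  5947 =-434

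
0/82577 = 0 = 0.00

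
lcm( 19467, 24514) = 661878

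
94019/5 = 94019/5= 18803.80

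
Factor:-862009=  - 862009^1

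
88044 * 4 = 352176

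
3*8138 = 24414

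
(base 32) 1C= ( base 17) 2a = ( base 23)1l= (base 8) 54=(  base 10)44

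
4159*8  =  33272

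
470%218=34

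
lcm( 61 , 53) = 3233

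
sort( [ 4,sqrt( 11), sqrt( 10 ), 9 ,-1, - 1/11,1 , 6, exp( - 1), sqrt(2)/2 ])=[  -  1,  -  1/11, exp( - 1),sqrt (2)/2 , 1, sqrt(10),sqrt( 11) , 4, 6, 9]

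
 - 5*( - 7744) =38720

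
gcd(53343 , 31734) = 9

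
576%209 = 158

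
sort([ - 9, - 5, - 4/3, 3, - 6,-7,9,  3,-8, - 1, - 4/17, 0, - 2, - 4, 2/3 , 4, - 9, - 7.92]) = [ - 9  , - 9, - 8,- 7.92, - 7,-6, - 5, - 4, - 2,  -  4/3,-1, -4/17, 0, 2/3, 3, 3,4, 9] 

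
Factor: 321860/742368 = 385/888 = 2^( - 3 ) * 3^( - 1 )*5^1 * 7^1*11^1*37^(- 1)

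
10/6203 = 10/6203 =0.00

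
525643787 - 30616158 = 495027629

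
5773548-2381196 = 3392352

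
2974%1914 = 1060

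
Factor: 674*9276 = 2^3*3^1 * 337^1*773^1 = 6252024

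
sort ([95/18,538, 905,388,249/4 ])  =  [95/18, 249/4, 388,538 , 905]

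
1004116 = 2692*373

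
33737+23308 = 57045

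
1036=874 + 162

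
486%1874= 486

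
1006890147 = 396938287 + 609951860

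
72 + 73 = 145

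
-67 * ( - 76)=5092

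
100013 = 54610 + 45403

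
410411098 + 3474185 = 413885283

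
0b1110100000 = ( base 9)1241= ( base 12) 654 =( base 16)3a0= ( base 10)928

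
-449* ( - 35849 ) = 16096201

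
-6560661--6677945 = 117284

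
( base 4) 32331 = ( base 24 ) 1FL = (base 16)3BD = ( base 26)1al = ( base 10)957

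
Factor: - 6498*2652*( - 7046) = 121421576016 = 2^4 * 3^3*13^2*17^1 * 19^2*271^1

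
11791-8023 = 3768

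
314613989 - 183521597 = 131092392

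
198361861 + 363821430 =562183291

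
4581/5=916 + 1/5 = 916.20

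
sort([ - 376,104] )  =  [-376,104]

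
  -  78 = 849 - 927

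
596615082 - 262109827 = 334505255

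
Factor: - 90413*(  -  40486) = 3660460718 = 2^1 *23^1*31^1*653^1* 3931^1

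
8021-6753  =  1268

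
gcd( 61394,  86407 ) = 1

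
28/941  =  28/941=0.03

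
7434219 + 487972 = 7922191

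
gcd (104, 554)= 2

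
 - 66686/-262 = 33343/131  =  254.53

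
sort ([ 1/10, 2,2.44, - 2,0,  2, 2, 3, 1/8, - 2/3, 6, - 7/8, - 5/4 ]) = [ - 2, - 5/4, - 7/8, - 2/3,0, 1/10,1/8,  2,  2,2, 2.44, 3,6]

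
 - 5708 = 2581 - 8289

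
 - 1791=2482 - 4273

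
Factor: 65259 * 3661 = 238913199 = 3^3 * 7^1*523^1*2417^1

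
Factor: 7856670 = 2^1 * 3^1*5^1*379^1*691^1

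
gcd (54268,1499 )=1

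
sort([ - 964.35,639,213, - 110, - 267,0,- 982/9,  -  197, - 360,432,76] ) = [-964.35, - 360, - 267,-197, - 110, -982/9,  0,76,213 , 432,639]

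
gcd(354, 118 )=118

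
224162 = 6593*34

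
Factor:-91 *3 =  - 3^1*7^1*13^1 = - 273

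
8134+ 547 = 8681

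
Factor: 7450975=5^2*7^1*42577^1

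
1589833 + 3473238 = 5063071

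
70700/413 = 10100/59 = 171.19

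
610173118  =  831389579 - 221216461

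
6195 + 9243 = 15438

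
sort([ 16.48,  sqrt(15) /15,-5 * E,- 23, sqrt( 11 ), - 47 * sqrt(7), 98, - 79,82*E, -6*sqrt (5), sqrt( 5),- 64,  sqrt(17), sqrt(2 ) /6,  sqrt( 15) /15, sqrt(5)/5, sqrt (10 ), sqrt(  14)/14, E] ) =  [ - 47 * sqrt(7 ) , - 79, - 64,-23,-5*E, - 6 * sqrt( 5),sqrt(2 ) /6,sqrt( 15)/15, sqrt( 15) /15,  sqrt( 14)/14,sqrt ( 5 )/5 , sqrt (5),E,sqrt( 10 ),sqrt( 11 ) , sqrt( 17),16.48, 98, 82*E ]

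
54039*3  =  162117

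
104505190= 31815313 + 72689877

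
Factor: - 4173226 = -2^1 * 41^1*50893^1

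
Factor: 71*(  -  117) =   -  8307 = - 3^2 * 13^1*71^1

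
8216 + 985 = 9201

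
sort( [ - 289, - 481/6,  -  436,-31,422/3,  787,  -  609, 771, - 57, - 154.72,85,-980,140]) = [ - 980,  -  609, - 436,-289, - 154.72,-481/6, - 57, - 31, 85,140,422/3,771,787]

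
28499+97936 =126435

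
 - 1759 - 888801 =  - 890560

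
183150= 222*825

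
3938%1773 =392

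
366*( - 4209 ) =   -  1540494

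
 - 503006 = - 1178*427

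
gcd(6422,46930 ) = 494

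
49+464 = 513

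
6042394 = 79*76486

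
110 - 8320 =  - 8210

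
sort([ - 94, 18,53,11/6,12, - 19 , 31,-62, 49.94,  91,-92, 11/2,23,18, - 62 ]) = [ - 94, - 92, - 62, - 62, - 19,  11/6, 11/2, 12,18,18, 23, 31, 49.94,53,91] 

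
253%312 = 253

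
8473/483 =8473/483 = 17.54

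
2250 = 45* 50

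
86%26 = 8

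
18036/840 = 21 + 33/70 = 21.47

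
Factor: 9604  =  2^2* 7^4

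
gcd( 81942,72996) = 42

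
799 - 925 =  -126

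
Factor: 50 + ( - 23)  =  3^3 = 27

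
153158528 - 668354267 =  - 515195739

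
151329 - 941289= - 789960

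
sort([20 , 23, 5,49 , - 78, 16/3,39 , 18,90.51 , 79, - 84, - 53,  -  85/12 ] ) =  [ - 84, - 78,-53, - 85/12,5,  16/3, 18,20, 23 , 39,49,79, 90.51 ]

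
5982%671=614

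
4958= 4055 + 903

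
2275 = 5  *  455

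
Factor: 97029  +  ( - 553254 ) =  - 3^1*5^2*7^1*11^1  *79^1 = - 456225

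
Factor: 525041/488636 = 649/604 = 2^(  -  2 )*11^1 * 59^1*151^ ( - 1 )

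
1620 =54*30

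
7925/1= 7925 = 7925.00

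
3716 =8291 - 4575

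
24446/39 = 626 + 32/39 = 626.82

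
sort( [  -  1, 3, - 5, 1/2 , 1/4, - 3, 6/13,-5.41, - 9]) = [ - 9,  -  5.41,-5, - 3, - 1,1/4, 6/13, 1/2, 3 ] 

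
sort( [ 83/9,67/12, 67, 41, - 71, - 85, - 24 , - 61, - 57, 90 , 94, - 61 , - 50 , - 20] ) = [ - 85, -71, - 61 ,  -  61, - 57, - 50, - 24 ,  -  20,67/12  ,  83/9,41,67, 90,94]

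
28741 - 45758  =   - 17017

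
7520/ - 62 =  -122 +22/31 = - 121.29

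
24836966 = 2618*9487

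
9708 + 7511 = 17219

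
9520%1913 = 1868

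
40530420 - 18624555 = 21905865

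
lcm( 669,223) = 669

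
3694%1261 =1172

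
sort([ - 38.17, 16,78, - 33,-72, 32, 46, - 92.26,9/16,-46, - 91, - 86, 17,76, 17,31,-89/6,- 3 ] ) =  [ - 92.26, - 91, - 86,-72, - 46, - 38.17,-33, - 89/6, - 3 , 9/16,16,17,17, 31, 32, 46,76, 78]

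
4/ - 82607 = - 1 + 82603/82607 =- 0.00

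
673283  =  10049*67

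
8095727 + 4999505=13095232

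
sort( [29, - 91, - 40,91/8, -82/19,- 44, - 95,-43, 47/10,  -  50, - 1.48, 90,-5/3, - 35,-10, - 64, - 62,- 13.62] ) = [ - 95, - 91, - 64, - 62,  -  50, - 44, - 43,-40,-35,  -  13.62,-10,  -  82/19, - 5/3,- 1.48,47/10,91/8,29,90 ] 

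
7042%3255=532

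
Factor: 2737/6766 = 2^( - 1)*7^1*23^1*199^( - 1 ) = 161/398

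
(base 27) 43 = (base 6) 303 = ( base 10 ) 111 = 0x6f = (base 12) 93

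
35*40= 1400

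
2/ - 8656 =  - 1+4327/4328 =-  0.00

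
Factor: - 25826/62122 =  - 37^1*89^(  -  1 )=- 37/89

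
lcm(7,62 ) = 434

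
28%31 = 28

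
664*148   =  98272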